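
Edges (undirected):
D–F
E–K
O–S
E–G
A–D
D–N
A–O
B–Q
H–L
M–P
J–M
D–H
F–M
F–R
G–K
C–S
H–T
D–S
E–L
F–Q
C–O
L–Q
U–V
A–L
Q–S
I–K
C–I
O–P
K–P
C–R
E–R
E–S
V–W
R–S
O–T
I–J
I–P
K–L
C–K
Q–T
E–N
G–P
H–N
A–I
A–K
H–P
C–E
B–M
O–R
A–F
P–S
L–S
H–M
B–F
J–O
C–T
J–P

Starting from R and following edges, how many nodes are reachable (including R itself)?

BFS from R visits: R, C, E, F, O, S, I, K, T, G, L, N, A, B, D, M, Q, J, P, H
Reachable nodes: 20 of 23 total.

20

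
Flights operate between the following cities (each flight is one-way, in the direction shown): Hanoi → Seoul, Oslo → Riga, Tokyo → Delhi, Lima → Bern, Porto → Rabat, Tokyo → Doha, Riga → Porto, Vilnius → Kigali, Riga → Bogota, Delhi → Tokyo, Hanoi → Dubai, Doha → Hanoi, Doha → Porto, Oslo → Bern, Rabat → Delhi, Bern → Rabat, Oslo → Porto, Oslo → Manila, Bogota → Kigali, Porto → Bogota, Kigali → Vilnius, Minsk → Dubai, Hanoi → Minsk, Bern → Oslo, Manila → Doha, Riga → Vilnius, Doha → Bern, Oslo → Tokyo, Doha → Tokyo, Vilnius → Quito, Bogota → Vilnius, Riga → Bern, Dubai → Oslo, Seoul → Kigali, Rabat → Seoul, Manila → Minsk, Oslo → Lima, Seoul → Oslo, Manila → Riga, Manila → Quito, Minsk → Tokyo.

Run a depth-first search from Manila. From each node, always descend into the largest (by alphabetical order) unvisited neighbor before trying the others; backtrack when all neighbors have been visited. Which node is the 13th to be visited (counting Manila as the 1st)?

Minsk

Visit Manila
Manila → Riga
Riga → Vilnius
Vilnius → Quito
Vilnius → Kigali
Riga → Porto
Porto → Rabat
Rabat → Seoul
Seoul → Oslo
Oslo → Tokyo
Tokyo → Doha
Doha → Hanoi
Hanoi → Minsk
Minsk → Dubai
Doha → Bern
Tokyo → Delhi
Oslo → Lima
Porto → Bogota

Visit order: Manila, Riga, Vilnius, Quito, Kigali, Porto, Rabat, Seoul, Oslo, Tokyo, Doha, Hanoi, Minsk, Dubai, Bern, Delhi, Lima, Bogota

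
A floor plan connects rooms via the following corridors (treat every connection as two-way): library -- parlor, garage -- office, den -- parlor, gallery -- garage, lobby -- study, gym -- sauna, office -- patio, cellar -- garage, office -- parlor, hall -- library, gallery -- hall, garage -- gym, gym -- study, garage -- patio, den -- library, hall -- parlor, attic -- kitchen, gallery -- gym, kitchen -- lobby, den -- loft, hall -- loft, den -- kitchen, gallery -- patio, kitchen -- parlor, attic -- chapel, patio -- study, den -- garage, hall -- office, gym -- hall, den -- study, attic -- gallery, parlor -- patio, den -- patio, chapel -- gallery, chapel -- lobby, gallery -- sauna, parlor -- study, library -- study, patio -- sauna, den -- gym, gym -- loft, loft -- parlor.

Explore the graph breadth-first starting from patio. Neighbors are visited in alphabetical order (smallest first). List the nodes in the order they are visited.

Visit patio; enqueue den, gallery, garage, office, parlor, sauna, study → queue [den, gallery, garage, office, parlor, sauna, study]
Visit den; enqueue gym, kitchen, library, loft → queue [gallery, garage, office, parlor, sauna, study, gym, kitchen, library, loft]
Visit gallery; enqueue attic, chapel, hall → queue [garage, office, parlor, sauna, study, gym, kitchen, library, loft, attic, chapel, hall]
Visit garage; enqueue cellar → queue [office, parlor, sauna, study, gym, kitchen, library, loft, attic, chapel, hall, cellar]
Visit office → queue [parlor, sauna, study, gym, kitchen, library, loft, attic, chapel, hall, cellar]
Visit parlor → queue [sauna, study, gym, kitchen, library, loft, attic, chapel, hall, cellar]
Visit sauna → queue [study, gym, kitchen, library, loft, attic, chapel, hall, cellar]
Visit study; enqueue lobby → queue [gym, kitchen, library, loft, attic, chapel, hall, cellar, lobby]
Visit gym → queue [kitchen, library, loft, attic, chapel, hall, cellar, lobby]
Visit kitchen → queue [library, loft, attic, chapel, hall, cellar, lobby]
Visit library → queue [loft, attic, chapel, hall, cellar, lobby]
Visit loft → queue [attic, chapel, hall, cellar, lobby]
Visit attic → queue [chapel, hall, cellar, lobby]
Visit chapel → queue [hall, cellar, lobby]
Visit hall → queue [cellar, lobby]
Visit cellar → queue [lobby]
Visit lobby → queue []

patio den gallery garage office parlor sauna study gym kitchen library loft attic chapel hall cellar lobby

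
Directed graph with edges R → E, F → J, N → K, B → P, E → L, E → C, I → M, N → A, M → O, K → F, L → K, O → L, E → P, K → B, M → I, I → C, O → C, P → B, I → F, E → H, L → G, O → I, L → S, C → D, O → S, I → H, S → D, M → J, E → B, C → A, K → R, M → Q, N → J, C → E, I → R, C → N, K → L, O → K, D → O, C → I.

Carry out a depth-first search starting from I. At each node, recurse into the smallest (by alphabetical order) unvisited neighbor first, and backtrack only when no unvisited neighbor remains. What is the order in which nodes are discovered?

I C A D O K B P F J L G S R E H N M Q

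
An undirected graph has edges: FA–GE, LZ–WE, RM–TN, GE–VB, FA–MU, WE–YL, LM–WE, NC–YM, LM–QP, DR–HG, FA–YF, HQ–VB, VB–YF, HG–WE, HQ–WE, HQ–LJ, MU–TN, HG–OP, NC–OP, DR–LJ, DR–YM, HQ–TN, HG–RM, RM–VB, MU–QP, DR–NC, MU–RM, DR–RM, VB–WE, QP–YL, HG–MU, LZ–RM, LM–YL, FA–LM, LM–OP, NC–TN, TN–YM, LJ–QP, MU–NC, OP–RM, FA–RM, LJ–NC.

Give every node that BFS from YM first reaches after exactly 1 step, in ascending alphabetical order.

DR, NC, TN

Level 0: YM
Level 1: DR, NC, TN
Level 2: HG, HQ, LJ, MU, OP, RM
Level 3: FA, LM, LZ, QP, VB, WE
Level 4: GE, YF, YL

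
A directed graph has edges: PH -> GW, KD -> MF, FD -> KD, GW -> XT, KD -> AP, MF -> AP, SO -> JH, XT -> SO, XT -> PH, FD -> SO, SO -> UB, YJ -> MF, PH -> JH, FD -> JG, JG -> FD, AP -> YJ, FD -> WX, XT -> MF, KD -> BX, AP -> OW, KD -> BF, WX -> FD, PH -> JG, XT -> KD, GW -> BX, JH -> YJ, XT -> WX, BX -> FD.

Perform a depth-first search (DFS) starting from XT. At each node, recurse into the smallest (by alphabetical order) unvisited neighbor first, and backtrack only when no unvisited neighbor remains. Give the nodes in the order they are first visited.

Visit XT
XT → KD
KD → AP
AP → OW
AP → YJ
YJ → MF
KD → BF
KD → BX
BX → FD
FD → JG
FD → SO
SO → JH
SO → UB
FD → WX
XT → PH
PH → GW

XT, KD, AP, OW, YJ, MF, BF, BX, FD, JG, SO, JH, UB, WX, PH, GW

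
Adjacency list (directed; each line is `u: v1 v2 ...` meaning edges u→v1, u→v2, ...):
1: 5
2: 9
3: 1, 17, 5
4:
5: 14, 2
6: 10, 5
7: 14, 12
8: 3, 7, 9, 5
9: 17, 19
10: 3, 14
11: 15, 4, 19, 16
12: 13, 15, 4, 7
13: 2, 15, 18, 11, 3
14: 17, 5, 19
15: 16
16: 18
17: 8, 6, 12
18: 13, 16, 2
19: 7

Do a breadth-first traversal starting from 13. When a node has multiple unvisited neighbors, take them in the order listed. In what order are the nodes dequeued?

Visit 13; enqueue 2, 15, 18, 11, 3 → queue [2, 15, 18, 11, 3]
Visit 2; enqueue 9 → queue [15, 18, 11, 3, 9]
Visit 15; enqueue 16 → queue [18, 11, 3, 9, 16]
Visit 18 → queue [11, 3, 9, 16]
Visit 11; enqueue 4, 19 → queue [3, 9, 16, 4, 19]
Visit 3; enqueue 1, 17, 5 → queue [9, 16, 4, 19, 1, 17, 5]
Visit 9 → queue [16, 4, 19, 1, 17, 5]
Visit 16 → queue [4, 19, 1, 17, 5]
Visit 4 → queue [19, 1, 17, 5]
Visit 19; enqueue 7 → queue [1, 17, 5, 7]
Visit 1 → queue [17, 5, 7]
Visit 17; enqueue 8, 6, 12 → queue [5, 7, 8, 6, 12]
Visit 5; enqueue 14 → queue [7, 8, 6, 12, 14]
Visit 7 → queue [8, 6, 12, 14]
Visit 8 → queue [6, 12, 14]
Visit 6; enqueue 10 → queue [12, 14, 10]
Visit 12 → queue [14, 10]
Visit 14 → queue [10]
Visit 10 → queue []

13 2 15 18 11 3 9 16 4 19 1 17 5 7 8 6 12 14 10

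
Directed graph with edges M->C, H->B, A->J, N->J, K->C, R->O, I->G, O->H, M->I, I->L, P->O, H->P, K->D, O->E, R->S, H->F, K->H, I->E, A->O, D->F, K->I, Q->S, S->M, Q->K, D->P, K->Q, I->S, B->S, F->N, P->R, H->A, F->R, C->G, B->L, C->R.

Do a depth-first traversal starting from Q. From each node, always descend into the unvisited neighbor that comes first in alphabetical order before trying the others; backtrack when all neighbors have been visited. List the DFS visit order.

Q -> K -> C -> G -> R -> O -> E -> H -> A -> J -> B -> L -> S -> M -> I -> F -> N -> P -> D

Visit Q
Q → K
K → C
C → G
C → R
R → O
O → E
O → H
H → A
A → J
H → B
B → L
B → S
S → M
M → I
H → F
F → N
H → P
K → D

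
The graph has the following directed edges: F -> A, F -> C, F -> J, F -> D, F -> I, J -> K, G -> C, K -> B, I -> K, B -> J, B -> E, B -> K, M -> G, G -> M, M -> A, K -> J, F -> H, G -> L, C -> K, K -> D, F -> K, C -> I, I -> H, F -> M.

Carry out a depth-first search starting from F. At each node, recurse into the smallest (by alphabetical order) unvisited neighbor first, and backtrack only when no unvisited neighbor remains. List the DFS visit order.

Visit F
F → A
F → C
C → I
I → H
I → K
K → B
B → E
B → J
K → D
F → M
M → G
G → L

F, A, C, I, H, K, B, E, J, D, M, G, L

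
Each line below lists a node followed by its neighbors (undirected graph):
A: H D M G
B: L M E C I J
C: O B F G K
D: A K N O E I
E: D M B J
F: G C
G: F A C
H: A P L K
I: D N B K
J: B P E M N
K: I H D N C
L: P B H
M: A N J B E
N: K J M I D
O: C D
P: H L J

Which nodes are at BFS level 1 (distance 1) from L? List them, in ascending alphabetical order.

B, H, P

Level 0: L
Level 1: B, H, P
Level 2: A, C, E, I, J, K, M
Level 3: D, F, G, N, O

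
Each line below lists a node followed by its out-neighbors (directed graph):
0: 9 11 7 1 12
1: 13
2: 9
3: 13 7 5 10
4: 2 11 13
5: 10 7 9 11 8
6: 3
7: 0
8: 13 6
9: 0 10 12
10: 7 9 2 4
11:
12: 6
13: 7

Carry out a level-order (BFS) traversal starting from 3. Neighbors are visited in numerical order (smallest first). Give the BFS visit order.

3 → 5 → 7 → 10 → 13 → 8 → 9 → 11 → 0 → 2 → 4 → 6 → 12 → 1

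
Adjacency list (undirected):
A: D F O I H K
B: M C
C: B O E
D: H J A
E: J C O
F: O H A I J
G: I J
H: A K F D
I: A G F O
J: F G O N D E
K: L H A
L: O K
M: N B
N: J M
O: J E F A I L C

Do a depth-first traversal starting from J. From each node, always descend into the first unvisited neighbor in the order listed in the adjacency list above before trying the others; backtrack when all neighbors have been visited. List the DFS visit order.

J → F → O → E → C → B → M → N → A → D → H → K → L → I → G

Visit J
J → F
F → O
O → E
E → C
C → B
B → M
M → N
O → A
A → D
D → H
H → K
K → L
A → I
I → G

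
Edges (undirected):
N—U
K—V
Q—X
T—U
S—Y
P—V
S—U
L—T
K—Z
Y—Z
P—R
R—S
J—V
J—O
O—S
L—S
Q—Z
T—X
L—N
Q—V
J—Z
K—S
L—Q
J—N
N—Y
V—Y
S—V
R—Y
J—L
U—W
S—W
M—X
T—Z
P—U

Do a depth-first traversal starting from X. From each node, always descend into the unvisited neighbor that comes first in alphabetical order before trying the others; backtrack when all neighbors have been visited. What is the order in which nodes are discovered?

X M Q L J N U P R S K V Y Z T O W

Visit X
X → M
X → Q
Q → L
L → J
J → N
N → U
U → P
P → R
R → S
S → K
K → V
V → Y
Y → Z
Z → T
S → O
S → W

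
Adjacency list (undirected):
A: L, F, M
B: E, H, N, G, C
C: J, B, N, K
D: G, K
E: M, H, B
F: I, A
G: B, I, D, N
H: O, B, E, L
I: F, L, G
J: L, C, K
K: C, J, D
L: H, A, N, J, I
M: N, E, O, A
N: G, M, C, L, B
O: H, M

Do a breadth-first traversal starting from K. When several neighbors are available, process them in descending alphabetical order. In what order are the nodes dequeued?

Visit K; enqueue J, D, C → queue [J, D, C]
Visit J; enqueue L → queue [D, C, L]
Visit D; enqueue G → queue [C, L, G]
Visit C; enqueue N, B → queue [L, G, N, B]
Visit L; enqueue I, H, A → queue [G, N, B, I, H, A]
Visit G → queue [N, B, I, H, A]
Visit N; enqueue M → queue [B, I, H, A, M]
Visit B; enqueue E → queue [I, H, A, M, E]
Visit I; enqueue F → queue [H, A, M, E, F]
Visit H; enqueue O → queue [A, M, E, F, O]
Visit A → queue [M, E, F, O]
Visit M → queue [E, F, O]
Visit E → queue [F, O]
Visit F → queue [O]
Visit O → queue []

K, J, D, C, L, G, N, B, I, H, A, M, E, F, O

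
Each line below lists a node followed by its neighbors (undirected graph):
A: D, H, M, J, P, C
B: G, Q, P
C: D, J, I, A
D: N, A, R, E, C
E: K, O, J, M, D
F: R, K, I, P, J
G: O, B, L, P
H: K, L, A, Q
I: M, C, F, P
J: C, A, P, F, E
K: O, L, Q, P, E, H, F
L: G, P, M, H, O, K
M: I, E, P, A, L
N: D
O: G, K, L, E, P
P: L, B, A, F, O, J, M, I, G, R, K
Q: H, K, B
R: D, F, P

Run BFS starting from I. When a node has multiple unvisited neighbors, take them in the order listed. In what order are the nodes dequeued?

I → M → C → F → P → E → A → L → D → J → R → K → B → O → G → H → N → Q

Visit I; enqueue M, C, F, P → queue [M, C, F, P]
Visit M; enqueue E, A, L → queue [C, F, P, E, A, L]
Visit C; enqueue D, J → queue [F, P, E, A, L, D, J]
Visit F; enqueue R, K → queue [P, E, A, L, D, J, R, K]
Visit P; enqueue B, O, G → queue [E, A, L, D, J, R, K, B, O, G]
Visit E → queue [A, L, D, J, R, K, B, O, G]
Visit A; enqueue H → queue [L, D, J, R, K, B, O, G, H]
Visit L → queue [D, J, R, K, B, O, G, H]
Visit D; enqueue N → queue [J, R, K, B, O, G, H, N]
Visit J → queue [R, K, B, O, G, H, N]
Visit R → queue [K, B, O, G, H, N]
Visit K; enqueue Q → queue [B, O, G, H, N, Q]
Visit B → queue [O, G, H, N, Q]
Visit O → queue [G, H, N, Q]
Visit G → queue [H, N, Q]
Visit H → queue [N, Q]
Visit N → queue [Q]
Visit Q → queue []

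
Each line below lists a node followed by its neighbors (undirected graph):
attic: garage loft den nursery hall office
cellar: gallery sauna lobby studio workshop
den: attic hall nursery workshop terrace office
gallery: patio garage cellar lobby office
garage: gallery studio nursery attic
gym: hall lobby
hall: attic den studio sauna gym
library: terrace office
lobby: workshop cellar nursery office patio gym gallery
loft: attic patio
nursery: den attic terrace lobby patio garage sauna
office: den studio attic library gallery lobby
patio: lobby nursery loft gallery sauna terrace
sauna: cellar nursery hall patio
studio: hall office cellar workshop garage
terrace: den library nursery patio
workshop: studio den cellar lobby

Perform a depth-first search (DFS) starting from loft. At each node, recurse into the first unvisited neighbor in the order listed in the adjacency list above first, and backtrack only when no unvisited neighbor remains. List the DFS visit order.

Visit loft
loft → attic
attic → garage
garage → gallery
gallery → patio
patio → lobby
lobby → workshop
workshop → studio
studio → hall
hall → den
den → nursery
nursery → terrace
terrace → library
library → office
nursery → sauna
sauna → cellar
hall → gym

loft -> attic -> garage -> gallery -> patio -> lobby -> workshop -> studio -> hall -> den -> nursery -> terrace -> library -> office -> sauna -> cellar -> gym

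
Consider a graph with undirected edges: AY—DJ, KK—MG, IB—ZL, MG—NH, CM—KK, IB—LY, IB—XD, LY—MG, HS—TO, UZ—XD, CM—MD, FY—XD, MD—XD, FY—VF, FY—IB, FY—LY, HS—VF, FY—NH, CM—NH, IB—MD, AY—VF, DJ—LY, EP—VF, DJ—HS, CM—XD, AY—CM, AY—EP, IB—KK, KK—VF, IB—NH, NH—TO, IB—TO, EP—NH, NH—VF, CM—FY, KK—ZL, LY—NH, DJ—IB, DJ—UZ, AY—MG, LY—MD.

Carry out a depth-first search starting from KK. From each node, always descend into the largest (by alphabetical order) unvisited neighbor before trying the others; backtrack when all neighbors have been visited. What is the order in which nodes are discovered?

Visit KK
KK → ZL
ZL → IB
IB → XD
XD → UZ
UZ → DJ
DJ → LY
LY → NH
NH → VF
VF → HS
HS → TO
VF → FY
FY → CM
CM → MD
CM → AY
AY → MG
AY → EP

KK -> ZL -> IB -> XD -> UZ -> DJ -> LY -> NH -> VF -> HS -> TO -> FY -> CM -> MD -> AY -> MG -> EP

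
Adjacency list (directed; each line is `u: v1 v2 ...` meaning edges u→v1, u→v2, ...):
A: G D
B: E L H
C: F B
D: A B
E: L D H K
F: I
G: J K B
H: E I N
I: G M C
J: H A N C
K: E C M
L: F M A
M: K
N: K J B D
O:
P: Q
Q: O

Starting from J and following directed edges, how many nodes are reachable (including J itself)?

14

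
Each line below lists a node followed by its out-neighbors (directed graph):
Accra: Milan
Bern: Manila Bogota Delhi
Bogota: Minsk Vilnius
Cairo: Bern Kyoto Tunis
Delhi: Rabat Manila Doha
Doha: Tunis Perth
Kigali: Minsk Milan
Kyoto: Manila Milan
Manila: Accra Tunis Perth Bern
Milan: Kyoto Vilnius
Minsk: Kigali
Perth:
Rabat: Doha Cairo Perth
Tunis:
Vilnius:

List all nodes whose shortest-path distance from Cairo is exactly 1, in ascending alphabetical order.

Bern, Kyoto, Tunis

Level 0: Cairo
Level 1: Bern, Kyoto, Tunis
Level 2: Bogota, Delhi, Manila, Milan
Level 3: Accra, Doha, Minsk, Perth, Rabat, Vilnius
Level 4: Kigali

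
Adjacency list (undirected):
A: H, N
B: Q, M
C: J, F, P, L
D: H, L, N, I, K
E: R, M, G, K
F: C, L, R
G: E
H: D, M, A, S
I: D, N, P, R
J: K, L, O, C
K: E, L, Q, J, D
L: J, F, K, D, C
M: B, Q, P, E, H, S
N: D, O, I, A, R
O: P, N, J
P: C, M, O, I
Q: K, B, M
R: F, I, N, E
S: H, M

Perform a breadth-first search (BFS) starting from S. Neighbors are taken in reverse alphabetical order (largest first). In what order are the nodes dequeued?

S → M → H → Q → P → E → B → D → A → K → O → I → C → R → G → N → L → J → F

Visit S; enqueue M, H → queue [M, H]
Visit M; enqueue Q, P, E, B → queue [H, Q, P, E, B]
Visit H; enqueue D, A → queue [Q, P, E, B, D, A]
Visit Q; enqueue K → queue [P, E, B, D, A, K]
Visit P; enqueue O, I, C → queue [E, B, D, A, K, O, I, C]
Visit E; enqueue R, G → queue [B, D, A, K, O, I, C, R, G]
Visit B → queue [D, A, K, O, I, C, R, G]
Visit D; enqueue N, L → queue [A, K, O, I, C, R, G, N, L]
Visit A → queue [K, O, I, C, R, G, N, L]
Visit K; enqueue J → queue [O, I, C, R, G, N, L, J]
Visit O → queue [I, C, R, G, N, L, J]
Visit I → queue [C, R, G, N, L, J]
Visit C; enqueue F → queue [R, G, N, L, J, F]
Visit R → queue [G, N, L, J, F]
Visit G → queue [N, L, J, F]
Visit N → queue [L, J, F]
Visit L → queue [J, F]
Visit J → queue [F]
Visit F → queue []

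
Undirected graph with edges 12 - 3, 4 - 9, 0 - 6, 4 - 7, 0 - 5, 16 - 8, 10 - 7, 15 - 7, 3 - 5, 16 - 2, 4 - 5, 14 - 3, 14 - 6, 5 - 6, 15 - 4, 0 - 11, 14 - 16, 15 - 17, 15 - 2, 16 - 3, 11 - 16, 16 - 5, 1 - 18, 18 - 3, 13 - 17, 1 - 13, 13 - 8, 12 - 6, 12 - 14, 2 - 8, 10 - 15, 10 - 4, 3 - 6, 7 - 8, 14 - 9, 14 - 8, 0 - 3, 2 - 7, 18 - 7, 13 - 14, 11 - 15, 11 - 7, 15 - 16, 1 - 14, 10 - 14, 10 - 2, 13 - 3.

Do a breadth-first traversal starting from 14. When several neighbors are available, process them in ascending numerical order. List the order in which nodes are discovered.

Visit 14; enqueue 1, 3, 6, 8, 9, 10, 12, 13, 16 → queue [1, 3, 6, 8, 9, 10, 12, 13, 16]
Visit 1; enqueue 18 → queue [3, 6, 8, 9, 10, 12, 13, 16, 18]
Visit 3; enqueue 0, 5 → queue [6, 8, 9, 10, 12, 13, 16, 18, 0, 5]
Visit 6 → queue [8, 9, 10, 12, 13, 16, 18, 0, 5]
Visit 8; enqueue 2, 7 → queue [9, 10, 12, 13, 16, 18, 0, 5, 2, 7]
Visit 9; enqueue 4 → queue [10, 12, 13, 16, 18, 0, 5, 2, 7, 4]
Visit 10; enqueue 15 → queue [12, 13, 16, 18, 0, 5, 2, 7, 4, 15]
Visit 12 → queue [13, 16, 18, 0, 5, 2, 7, 4, 15]
Visit 13; enqueue 17 → queue [16, 18, 0, 5, 2, 7, 4, 15, 17]
Visit 16; enqueue 11 → queue [18, 0, 5, 2, 7, 4, 15, 17, 11]
Visit 18 → queue [0, 5, 2, 7, 4, 15, 17, 11]
Visit 0 → queue [5, 2, 7, 4, 15, 17, 11]
Visit 5 → queue [2, 7, 4, 15, 17, 11]
Visit 2 → queue [7, 4, 15, 17, 11]
Visit 7 → queue [4, 15, 17, 11]
Visit 4 → queue [15, 17, 11]
Visit 15 → queue [17, 11]
Visit 17 → queue [11]
Visit 11 → queue []

14, 1, 3, 6, 8, 9, 10, 12, 13, 16, 18, 0, 5, 2, 7, 4, 15, 17, 11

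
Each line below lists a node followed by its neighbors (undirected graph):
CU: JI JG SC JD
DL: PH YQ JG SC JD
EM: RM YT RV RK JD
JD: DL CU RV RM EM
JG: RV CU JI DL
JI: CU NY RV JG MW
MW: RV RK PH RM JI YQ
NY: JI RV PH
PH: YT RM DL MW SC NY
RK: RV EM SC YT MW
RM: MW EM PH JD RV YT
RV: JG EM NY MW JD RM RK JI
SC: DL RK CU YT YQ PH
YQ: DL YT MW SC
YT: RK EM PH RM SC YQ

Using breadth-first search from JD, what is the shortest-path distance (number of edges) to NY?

2

Level 0: JD
Level 1: CU, DL, EM, RM, RV
Level 2: JG, JI, MW, NY, PH, RK, SC, YQ, YT
NY first appears at level 2.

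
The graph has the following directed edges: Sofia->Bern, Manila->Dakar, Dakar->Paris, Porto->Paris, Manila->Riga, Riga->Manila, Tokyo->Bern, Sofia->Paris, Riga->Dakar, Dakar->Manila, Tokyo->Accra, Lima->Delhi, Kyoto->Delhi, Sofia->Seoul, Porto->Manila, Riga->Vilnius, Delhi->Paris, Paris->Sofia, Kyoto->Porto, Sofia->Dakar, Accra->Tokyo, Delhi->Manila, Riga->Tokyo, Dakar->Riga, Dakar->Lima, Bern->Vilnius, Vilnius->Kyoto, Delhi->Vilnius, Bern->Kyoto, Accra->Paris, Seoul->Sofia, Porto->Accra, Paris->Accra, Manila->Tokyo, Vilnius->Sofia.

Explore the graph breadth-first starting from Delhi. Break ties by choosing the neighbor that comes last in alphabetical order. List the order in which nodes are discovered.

Visit Delhi; enqueue Vilnius, Paris, Manila → queue [Vilnius, Paris, Manila]
Visit Vilnius; enqueue Sofia, Kyoto → queue [Paris, Manila, Sofia, Kyoto]
Visit Paris; enqueue Accra → queue [Manila, Sofia, Kyoto, Accra]
Visit Manila; enqueue Tokyo, Riga, Dakar → queue [Sofia, Kyoto, Accra, Tokyo, Riga, Dakar]
Visit Sofia; enqueue Seoul, Bern → queue [Kyoto, Accra, Tokyo, Riga, Dakar, Seoul, Bern]
Visit Kyoto; enqueue Porto → queue [Accra, Tokyo, Riga, Dakar, Seoul, Bern, Porto]
Visit Accra → queue [Tokyo, Riga, Dakar, Seoul, Bern, Porto]
Visit Tokyo → queue [Riga, Dakar, Seoul, Bern, Porto]
Visit Riga → queue [Dakar, Seoul, Bern, Porto]
Visit Dakar; enqueue Lima → queue [Seoul, Bern, Porto, Lima]
Visit Seoul → queue [Bern, Porto, Lima]
Visit Bern → queue [Porto, Lima]
Visit Porto → queue [Lima]
Visit Lima → queue []

Delhi → Vilnius → Paris → Manila → Sofia → Kyoto → Accra → Tokyo → Riga → Dakar → Seoul → Bern → Porto → Lima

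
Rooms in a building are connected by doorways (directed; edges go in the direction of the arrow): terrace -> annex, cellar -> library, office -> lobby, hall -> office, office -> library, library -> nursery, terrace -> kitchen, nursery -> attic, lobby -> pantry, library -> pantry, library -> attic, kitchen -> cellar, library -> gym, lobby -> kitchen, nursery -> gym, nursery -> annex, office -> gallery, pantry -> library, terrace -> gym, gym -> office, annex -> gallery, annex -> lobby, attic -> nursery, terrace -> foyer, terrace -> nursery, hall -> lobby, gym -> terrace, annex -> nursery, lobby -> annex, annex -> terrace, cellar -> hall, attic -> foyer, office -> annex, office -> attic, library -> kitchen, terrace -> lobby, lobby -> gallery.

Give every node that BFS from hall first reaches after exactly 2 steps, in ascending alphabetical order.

Level 0: hall
Level 1: lobby, office
Level 2: annex, attic, gallery, kitchen, library, pantry
Level 3: cellar, foyer, gym, nursery, terrace

annex, attic, gallery, kitchen, library, pantry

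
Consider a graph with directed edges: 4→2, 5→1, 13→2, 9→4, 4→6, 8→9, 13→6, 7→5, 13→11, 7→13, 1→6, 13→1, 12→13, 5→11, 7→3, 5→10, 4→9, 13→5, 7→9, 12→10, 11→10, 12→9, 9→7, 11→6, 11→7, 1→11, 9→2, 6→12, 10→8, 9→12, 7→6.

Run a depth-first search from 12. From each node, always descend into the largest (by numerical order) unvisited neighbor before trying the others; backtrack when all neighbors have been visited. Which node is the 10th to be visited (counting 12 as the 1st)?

1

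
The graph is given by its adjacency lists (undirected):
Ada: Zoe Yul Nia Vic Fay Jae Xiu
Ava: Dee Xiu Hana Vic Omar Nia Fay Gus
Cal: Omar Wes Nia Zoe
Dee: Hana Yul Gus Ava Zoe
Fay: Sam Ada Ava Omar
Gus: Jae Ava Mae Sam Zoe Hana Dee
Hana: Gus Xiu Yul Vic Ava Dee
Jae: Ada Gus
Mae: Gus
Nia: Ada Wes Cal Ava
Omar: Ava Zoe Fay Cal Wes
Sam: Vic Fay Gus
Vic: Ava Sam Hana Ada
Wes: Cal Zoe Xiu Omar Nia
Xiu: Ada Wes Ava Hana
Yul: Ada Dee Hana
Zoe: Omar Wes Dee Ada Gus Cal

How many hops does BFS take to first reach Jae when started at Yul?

Level 0: Yul
Level 1: Ada, Dee, Hana
Level 2: Ava, Fay, Gus, Jae, Nia, Vic, Xiu, Zoe
Level 3: Cal, Mae, Omar, Sam, Wes
Jae first appears at level 2.

2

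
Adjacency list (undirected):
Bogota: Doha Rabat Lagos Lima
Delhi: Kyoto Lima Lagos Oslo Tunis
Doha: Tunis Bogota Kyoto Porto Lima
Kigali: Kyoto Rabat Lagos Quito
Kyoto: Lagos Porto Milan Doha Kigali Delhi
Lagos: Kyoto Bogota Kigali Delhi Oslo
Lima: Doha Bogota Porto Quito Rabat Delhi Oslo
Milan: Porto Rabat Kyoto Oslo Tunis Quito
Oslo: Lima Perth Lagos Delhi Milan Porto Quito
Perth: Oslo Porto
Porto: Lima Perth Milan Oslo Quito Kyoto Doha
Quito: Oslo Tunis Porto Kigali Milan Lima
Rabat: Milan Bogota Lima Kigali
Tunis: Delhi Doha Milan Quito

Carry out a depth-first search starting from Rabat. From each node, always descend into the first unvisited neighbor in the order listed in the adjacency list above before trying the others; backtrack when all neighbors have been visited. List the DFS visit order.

Rabat, Milan, Porto, Lima, Doha, Tunis, Delhi, Kyoto, Lagos, Bogota, Kigali, Quito, Oslo, Perth

Visit Rabat
Rabat → Milan
Milan → Porto
Porto → Lima
Lima → Doha
Doha → Tunis
Tunis → Delhi
Delhi → Kyoto
Kyoto → Lagos
Lagos → Bogota
Lagos → Kigali
Kigali → Quito
Quito → Oslo
Oslo → Perth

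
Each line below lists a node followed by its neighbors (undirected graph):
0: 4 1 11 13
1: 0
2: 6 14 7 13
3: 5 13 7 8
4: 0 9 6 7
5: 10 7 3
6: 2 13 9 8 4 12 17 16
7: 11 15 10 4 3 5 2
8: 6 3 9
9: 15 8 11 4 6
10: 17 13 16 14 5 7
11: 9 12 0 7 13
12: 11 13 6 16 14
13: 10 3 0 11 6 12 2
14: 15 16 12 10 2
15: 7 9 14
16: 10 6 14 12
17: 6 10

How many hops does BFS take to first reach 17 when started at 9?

2

Level 0: 9
Level 1: 4, 6, 8, 11, 15
Level 2: 0, 2, 3, 7, 12, 13, 14, 16, 17
Level 3: 1, 5, 10
17 first appears at level 2.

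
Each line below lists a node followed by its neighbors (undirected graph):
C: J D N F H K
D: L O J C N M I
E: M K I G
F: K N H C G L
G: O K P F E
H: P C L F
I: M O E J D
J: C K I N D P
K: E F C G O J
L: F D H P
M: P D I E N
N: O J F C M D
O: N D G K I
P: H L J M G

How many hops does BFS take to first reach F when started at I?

Level 0: I
Level 1: D, E, J, M, O
Level 2: C, G, K, L, N, P
Level 3: F, H
F first appears at level 3.

3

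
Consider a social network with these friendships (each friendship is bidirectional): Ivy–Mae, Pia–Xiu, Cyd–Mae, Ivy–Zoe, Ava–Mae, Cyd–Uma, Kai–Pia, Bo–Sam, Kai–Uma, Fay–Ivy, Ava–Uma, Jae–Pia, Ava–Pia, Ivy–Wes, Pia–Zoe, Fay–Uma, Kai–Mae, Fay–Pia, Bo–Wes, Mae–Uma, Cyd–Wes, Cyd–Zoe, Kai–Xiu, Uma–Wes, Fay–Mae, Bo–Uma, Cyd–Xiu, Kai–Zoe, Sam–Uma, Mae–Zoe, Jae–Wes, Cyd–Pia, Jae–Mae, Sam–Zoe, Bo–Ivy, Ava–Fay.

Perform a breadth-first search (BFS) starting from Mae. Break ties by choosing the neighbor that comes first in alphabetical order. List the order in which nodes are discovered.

Mae, Ava, Cyd, Fay, Ivy, Jae, Kai, Uma, Zoe, Pia, Wes, Xiu, Bo, Sam

Visit Mae; enqueue Ava, Cyd, Fay, Ivy, Jae, Kai, Uma, Zoe → queue [Ava, Cyd, Fay, Ivy, Jae, Kai, Uma, Zoe]
Visit Ava; enqueue Pia → queue [Cyd, Fay, Ivy, Jae, Kai, Uma, Zoe, Pia]
Visit Cyd; enqueue Wes, Xiu → queue [Fay, Ivy, Jae, Kai, Uma, Zoe, Pia, Wes, Xiu]
Visit Fay → queue [Ivy, Jae, Kai, Uma, Zoe, Pia, Wes, Xiu]
Visit Ivy; enqueue Bo → queue [Jae, Kai, Uma, Zoe, Pia, Wes, Xiu, Bo]
Visit Jae → queue [Kai, Uma, Zoe, Pia, Wes, Xiu, Bo]
Visit Kai → queue [Uma, Zoe, Pia, Wes, Xiu, Bo]
Visit Uma; enqueue Sam → queue [Zoe, Pia, Wes, Xiu, Bo, Sam]
Visit Zoe → queue [Pia, Wes, Xiu, Bo, Sam]
Visit Pia → queue [Wes, Xiu, Bo, Sam]
Visit Wes → queue [Xiu, Bo, Sam]
Visit Xiu → queue [Bo, Sam]
Visit Bo → queue [Sam]
Visit Sam → queue []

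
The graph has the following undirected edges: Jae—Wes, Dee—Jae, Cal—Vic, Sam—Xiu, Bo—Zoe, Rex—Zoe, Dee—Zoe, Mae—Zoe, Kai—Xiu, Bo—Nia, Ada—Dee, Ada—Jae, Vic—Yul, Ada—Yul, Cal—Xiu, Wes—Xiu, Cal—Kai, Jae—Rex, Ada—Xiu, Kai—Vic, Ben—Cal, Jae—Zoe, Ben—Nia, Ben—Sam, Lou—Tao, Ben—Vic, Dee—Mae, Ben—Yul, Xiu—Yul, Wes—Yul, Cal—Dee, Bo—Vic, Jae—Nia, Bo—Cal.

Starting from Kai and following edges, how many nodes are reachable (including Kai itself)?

16

BFS from Kai visits: Kai, Cal, Vic, Xiu, Ben, Bo, Dee, Yul, Ada, Sam, Wes, Nia, Zoe, Jae, Mae, Rex
Reachable nodes: 16 of 18 total.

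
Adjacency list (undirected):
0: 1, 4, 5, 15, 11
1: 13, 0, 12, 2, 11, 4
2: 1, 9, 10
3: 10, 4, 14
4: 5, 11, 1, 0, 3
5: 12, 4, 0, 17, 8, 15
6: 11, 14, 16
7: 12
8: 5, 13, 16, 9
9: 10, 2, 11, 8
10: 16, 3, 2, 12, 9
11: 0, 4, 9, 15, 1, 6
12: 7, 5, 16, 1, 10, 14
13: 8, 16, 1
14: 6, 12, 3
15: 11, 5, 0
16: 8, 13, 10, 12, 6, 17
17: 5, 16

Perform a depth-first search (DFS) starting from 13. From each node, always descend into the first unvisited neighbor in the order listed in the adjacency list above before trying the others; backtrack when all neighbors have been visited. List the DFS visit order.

13 → 8 → 5 → 12 → 7 → 16 → 10 → 3 → 4 → 11 → 0 → 1 → 2 → 9 → 15 → 6 → 14 → 17

Visit 13
13 → 8
8 → 5
5 → 12
12 → 7
12 → 16
16 → 10
10 → 3
3 → 4
4 → 11
11 → 0
0 → 1
1 → 2
2 → 9
0 → 15
11 → 6
6 → 14
16 → 17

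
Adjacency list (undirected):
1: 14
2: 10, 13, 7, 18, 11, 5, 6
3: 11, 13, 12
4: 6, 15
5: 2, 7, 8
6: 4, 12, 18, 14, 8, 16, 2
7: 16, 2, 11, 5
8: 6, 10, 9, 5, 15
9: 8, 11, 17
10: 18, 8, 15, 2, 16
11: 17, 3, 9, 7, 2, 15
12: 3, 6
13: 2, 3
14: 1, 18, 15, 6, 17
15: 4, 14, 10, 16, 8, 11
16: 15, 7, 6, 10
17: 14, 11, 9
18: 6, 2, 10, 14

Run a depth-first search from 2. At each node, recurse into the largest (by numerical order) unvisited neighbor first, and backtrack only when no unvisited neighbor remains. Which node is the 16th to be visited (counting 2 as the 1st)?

5

Visit 2
2 → 18
18 → 14
14 → 17
17 → 11
11 → 15
15 → 16
16 → 10
10 → 8
8 → 9
8 → 6
6 → 12
12 → 3
3 → 13
6 → 4
8 → 5
5 → 7
14 → 1

Visit order: 2, 18, 14, 17, 11, 15, 16, 10, 8, 9, 6, 12, 3, 13, 4, 5, 7, 1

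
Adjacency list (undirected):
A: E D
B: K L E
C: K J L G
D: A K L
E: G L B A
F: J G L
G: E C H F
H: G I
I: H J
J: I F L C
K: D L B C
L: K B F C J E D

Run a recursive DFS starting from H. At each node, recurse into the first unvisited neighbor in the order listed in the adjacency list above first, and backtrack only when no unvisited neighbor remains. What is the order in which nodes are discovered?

H → G → E → L → K → D → A → B → C → J → I → F

Visit H
H → G
G → E
E → L
L → K
K → D
D → A
K → B
K → C
C → J
J → I
J → F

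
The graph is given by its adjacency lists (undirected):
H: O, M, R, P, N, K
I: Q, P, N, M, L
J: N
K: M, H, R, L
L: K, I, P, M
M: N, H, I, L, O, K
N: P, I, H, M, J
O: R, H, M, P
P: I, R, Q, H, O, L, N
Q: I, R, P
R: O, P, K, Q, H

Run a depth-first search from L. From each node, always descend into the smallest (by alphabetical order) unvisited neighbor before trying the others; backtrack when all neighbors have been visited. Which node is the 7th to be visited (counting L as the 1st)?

O

Visit L
L → I
I → M
M → H
H → K
K → R
R → O
O → P
P → N
N → J
P → Q

Visit order: L, I, M, H, K, R, O, P, N, J, Q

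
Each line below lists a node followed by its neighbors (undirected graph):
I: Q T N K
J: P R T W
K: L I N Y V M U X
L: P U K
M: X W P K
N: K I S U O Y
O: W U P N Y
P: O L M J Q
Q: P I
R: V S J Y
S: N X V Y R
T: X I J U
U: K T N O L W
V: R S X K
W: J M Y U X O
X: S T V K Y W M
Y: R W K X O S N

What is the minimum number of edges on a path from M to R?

Level 0: M
Level 1: K, P, W, X
Level 2: I, J, L, N, O, Q, S, T, U, V, Y
Level 3: R
R first appears at level 3.

3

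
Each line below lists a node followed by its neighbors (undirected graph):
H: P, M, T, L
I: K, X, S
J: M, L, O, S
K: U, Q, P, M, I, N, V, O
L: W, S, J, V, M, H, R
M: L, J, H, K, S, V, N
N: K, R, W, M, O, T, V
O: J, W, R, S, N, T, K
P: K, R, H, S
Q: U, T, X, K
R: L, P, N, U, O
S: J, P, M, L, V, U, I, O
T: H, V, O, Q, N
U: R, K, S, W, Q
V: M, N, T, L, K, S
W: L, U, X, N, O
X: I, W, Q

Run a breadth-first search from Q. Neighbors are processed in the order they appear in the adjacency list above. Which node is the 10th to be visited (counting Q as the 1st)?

Visit Q; enqueue U, T, X, K → queue [U, T, X, K]
Visit U; enqueue R, S, W → queue [T, X, K, R, S, W]
Visit T; enqueue H, V, O, N → queue [X, K, R, S, W, H, V, O, N]
Visit X; enqueue I → queue [K, R, S, W, H, V, O, N, I]
Visit K; enqueue P, M → queue [R, S, W, H, V, O, N, I, P, M]
Visit R; enqueue L → queue [S, W, H, V, O, N, I, P, M, L]
Visit S; enqueue J → queue [W, H, V, O, N, I, P, M, L, J]
Visit W → queue [H, V, O, N, I, P, M, L, J]
Visit H → queue [V, O, N, I, P, M, L, J]
Visit V → queue [O, N, I, P, M, L, J]
Visit O → queue [N, I, P, M, L, J]
Visit N → queue [I, P, M, L, J]
Visit I → queue [P, M, L, J]
Visit P → queue [M, L, J]
Visit M → queue [L, J]
Visit L → queue [J]
Visit J → queue []

Visit order: Q, U, T, X, K, R, S, W, H, V, O, N, I, P, M, L, J

V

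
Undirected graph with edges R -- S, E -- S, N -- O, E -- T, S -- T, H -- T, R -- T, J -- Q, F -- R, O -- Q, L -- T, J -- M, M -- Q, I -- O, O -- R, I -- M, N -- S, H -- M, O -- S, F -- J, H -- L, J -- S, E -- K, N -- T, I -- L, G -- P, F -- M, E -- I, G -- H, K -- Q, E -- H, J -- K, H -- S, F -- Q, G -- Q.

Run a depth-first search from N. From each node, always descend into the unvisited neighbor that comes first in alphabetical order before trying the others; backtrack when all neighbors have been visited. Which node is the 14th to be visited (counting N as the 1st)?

Visit N
N → O
O → I
I → E
E → H
H → G
G → P
G → Q
Q → F
F → J
J → K
J → M
J → S
S → R
R → T
T → L

Visit order: N, O, I, E, H, G, P, Q, F, J, K, M, S, R, T, L

R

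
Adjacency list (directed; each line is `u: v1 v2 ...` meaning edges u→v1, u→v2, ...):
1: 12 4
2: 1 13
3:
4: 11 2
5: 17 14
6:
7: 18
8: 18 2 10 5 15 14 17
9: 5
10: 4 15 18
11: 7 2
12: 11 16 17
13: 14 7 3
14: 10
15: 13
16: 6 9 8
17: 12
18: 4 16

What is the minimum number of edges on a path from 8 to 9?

Level 0: 8
Level 1: 2, 5, 10, 14, 15, 17, 18
Level 2: 1, 4, 12, 13, 16
Level 3: 3, 6, 7, 9, 11
9 first appears at level 3.

3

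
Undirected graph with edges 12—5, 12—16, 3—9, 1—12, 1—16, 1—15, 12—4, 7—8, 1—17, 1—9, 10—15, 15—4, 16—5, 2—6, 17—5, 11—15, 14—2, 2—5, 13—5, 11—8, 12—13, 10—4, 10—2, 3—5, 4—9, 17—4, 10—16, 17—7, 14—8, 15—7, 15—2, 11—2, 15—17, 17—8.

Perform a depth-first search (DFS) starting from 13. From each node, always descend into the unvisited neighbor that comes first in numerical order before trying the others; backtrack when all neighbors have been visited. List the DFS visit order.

13, 5, 2, 6, 10, 4, 9, 1, 12, 16, 15, 7, 8, 11, 14, 17, 3

Visit 13
13 → 5
5 → 2
2 → 6
2 → 10
10 → 4
4 → 9
9 → 1
1 → 12
12 → 16
1 → 15
15 → 7
7 → 8
8 → 11
8 → 14
8 → 17
9 → 3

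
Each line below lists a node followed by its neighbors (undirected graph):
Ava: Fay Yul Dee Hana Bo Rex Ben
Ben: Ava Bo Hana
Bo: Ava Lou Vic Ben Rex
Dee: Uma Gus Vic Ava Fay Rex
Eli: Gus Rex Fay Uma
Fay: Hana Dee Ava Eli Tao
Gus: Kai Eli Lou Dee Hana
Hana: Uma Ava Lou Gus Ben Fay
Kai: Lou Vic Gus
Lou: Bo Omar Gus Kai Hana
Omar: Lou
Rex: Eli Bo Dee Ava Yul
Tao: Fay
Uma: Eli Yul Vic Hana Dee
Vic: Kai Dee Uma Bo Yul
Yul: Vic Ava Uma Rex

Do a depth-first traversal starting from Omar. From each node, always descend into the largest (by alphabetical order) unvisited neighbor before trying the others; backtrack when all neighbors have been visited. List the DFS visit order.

Omar, Lou, Kai, Vic, Yul, Uma, Hana, Gus, Eli, Rex, Dee, Fay, Tao, Ava, Bo, Ben

Visit Omar
Omar → Lou
Lou → Kai
Kai → Vic
Vic → Yul
Yul → Uma
Uma → Hana
Hana → Gus
Gus → Eli
Eli → Rex
Rex → Dee
Dee → Fay
Fay → Tao
Fay → Ava
Ava → Bo
Bo → Ben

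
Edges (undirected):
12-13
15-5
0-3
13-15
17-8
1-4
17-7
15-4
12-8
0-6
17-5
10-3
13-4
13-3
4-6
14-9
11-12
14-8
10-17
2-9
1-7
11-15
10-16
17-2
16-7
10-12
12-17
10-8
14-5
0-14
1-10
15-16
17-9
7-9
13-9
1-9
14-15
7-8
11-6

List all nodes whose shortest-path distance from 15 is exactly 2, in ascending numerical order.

Level 0: 15
Level 1: 4, 5, 11, 13, 14, 16
Level 2: 0, 1, 3, 6, 7, 8, 9, 10, 12, 17
Level 3: 2

0, 1, 3, 6, 7, 8, 9, 10, 12, 17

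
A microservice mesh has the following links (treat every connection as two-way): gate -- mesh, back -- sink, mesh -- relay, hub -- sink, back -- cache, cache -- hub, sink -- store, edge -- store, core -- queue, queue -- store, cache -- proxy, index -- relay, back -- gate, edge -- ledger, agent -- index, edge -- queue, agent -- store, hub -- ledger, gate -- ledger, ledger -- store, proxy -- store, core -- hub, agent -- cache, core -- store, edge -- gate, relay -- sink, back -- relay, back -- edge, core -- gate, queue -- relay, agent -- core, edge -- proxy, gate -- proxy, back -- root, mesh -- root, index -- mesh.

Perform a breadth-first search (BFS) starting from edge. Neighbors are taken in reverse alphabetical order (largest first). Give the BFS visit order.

edge -> store -> queue -> proxy -> ledger -> gate -> back -> sink -> core -> agent -> relay -> cache -> hub -> mesh -> root -> index

Visit edge; enqueue store, queue, proxy, ledger, gate, back → queue [store, queue, proxy, ledger, gate, back]
Visit store; enqueue sink, core, agent → queue [queue, proxy, ledger, gate, back, sink, core, agent]
Visit queue; enqueue relay → queue [proxy, ledger, gate, back, sink, core, agent, relay]
Visit proxy; enqueue cache → queue [ledger, gate, back, sink, core, agent, relay, cache]
Visit ledger; enqueue hub → queue [gate, back, sink, core, agent, relay, cache, hub]
Visit gate; enqueue mesh → queue [back, sink, core, agent, relay, cache, hub, mesh]
Visit back; enqueue root → queue [sink, core, agent, relay, cache, hub, mesh, root]
Visit sink → queue [core, agent, relay, cache, hub, mesh, root]
Visit core → queue [agent, relay, cache, hub, mesh, root]
Visit agent; enqueue index → queue [relay, cache, hub, mesh, root, index]
Visit relay → queue [cache, hub, mesh, root, index]
Visit cache → queue [hub, mesh, root, index]
Visit hub → queue [mesh, root, index]
Visit mesh → queue [root, index]
Visit root → queue [index]
Visit index → queue []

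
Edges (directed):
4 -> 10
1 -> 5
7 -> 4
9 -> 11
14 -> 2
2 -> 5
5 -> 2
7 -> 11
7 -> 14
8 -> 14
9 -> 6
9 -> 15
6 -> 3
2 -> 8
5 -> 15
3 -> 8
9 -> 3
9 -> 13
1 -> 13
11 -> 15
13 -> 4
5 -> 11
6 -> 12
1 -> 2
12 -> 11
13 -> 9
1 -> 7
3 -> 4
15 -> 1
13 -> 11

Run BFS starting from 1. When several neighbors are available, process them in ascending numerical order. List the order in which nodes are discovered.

1 → 2 → 5 → 7 → 13 → 8 → 11 → 15 → 4 → 14 → 9 → 10 → 3 → 6 → 12

Visit 1; enqueue 2, 5, 7, 13 → queue [2, 5, 7, 13]
Visit 2; enqueue 8 → queue [5, 7, 13, 8]
Visit 5; enqueue 11, 15 → queue [7, 13, 8, 11, 15]
Visit 7; enqueue 4, 14 → queue [13, 8, 11, 15, 4, 14]
Visit 13; enqueue 9 → queue [8, 11, 15, 4, 14, 9]
Visit 8 → queue [11, 15, 4, 14, 9]
Visit 11 → queue [15, 4, 14, 9]
Visit 15 → queue [4, 14, 9]
Visit 4; enqueue 10 → queue [14, 9, 10]
Visit 14 → queue [9, 10]
Visit 9; enqueue 3, 6 → queue [10, 3, 6]
Visit 10 → queue [3, 6]
Visit 3 → queue [6]
Visit 6; enqueue 12 → queue [12]
Visit 12 → queue []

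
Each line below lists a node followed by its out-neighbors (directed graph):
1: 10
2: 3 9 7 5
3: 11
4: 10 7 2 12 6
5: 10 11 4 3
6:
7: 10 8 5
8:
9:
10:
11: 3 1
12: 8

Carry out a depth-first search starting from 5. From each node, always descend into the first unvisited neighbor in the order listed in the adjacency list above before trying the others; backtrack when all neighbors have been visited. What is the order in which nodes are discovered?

Visit 5
5 → 10
5 → 11
11 → 3
11 → 1
5 → 4
4 → 7
7 → 8
4 → 2
2 → 9
4 → 12
4 → 6

5 10 11 3 1 4 7 8 2 9 12 6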